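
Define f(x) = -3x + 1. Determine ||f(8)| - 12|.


f(8) = -23
|-23| = 23
|23 - 12| = 11

11


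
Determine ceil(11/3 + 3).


11/3 = 3.6667
3.6667 + 3 = 6.6667
ceil(6.6667) = 7

7


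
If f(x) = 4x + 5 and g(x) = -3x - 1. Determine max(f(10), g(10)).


45


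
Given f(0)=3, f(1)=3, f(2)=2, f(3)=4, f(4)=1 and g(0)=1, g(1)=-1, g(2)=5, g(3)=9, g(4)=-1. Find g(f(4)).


f(4) = 1
g(1) = -1

-1


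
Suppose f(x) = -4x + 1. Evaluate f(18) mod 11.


f(18) = -71
-71 mod 11 = 6

6


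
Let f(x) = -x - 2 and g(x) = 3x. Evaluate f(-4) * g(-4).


f(-4) = 2
g(-4) = -12
Product = -24

-24


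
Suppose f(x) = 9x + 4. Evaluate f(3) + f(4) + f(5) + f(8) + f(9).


f(3) = 31
f(4) = 40
f(5) = 49
f(8) = 76
f(9) = 85
Sum = 281

281


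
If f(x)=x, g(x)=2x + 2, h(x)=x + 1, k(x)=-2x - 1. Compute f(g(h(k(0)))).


k(0) = -1
h(-1) = 0
g(0) = 2
f(2) = 2

2


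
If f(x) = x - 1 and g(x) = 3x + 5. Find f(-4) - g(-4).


2


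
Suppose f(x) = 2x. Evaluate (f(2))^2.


f(2) = 4
(4)^2 = 16

16


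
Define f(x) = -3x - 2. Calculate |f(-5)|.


f(-5) = 13
|13| = 13

13


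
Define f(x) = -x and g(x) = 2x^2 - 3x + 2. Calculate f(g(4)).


g(4) = 22
f(22) = -22

-22


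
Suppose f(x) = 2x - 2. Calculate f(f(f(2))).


2


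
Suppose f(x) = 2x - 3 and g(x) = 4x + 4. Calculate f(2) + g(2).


f(2) = 1
g(2) = 12
Sum = 13

13


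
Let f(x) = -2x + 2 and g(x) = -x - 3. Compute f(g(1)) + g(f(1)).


f(g(1)) = 10
g(f(1)) = -3
Sum = 7

7


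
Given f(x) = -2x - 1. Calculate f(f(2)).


9


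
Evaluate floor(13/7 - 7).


13/7 = 1.8571
1.8571 - 7 = -5.1429
floor(-5.1429) = -6

-6


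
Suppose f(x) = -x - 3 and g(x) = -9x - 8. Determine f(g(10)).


g(10) = -98
f(-98) = 95

95


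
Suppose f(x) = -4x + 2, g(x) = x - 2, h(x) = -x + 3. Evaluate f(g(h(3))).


h(3) = 0
g(0) = -2
f(-2) = 10

10


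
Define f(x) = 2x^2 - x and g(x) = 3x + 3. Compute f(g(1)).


g(1) = 6
f(6) = 2*(6)^2 - 1*(6) = 66

66


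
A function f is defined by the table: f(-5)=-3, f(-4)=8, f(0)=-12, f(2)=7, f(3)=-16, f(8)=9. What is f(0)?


Reading from the table at x = 0

-12


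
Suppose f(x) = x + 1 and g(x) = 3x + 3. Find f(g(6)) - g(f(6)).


f(g(6)) = 22
g(f(6)) = 24
Difference = -2

-2


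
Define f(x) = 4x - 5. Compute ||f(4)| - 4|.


f(4) = 11
|11| = 11
|11 - 4| = 7

7


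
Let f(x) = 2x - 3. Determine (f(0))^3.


f(0) = -3
(-3)^3 = -27

-27


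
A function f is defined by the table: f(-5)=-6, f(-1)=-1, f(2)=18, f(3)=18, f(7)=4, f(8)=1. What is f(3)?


Reading from the table at x = 3

18


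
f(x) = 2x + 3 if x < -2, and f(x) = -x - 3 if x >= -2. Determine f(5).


5 satisfies x >= -2
f(5) = -8

-8


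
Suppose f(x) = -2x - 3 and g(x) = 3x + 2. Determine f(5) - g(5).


f(5) = -13
g(5) = 17
Difference = -30

-30


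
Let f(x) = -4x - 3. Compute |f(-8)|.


f(-8) = 29
|29| = 29

29


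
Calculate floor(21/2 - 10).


21/2 = 10.5
10.5 - 10 = 0.5
floor(0.5) = 0

0


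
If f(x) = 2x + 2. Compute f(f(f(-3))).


f(-3) = -4
f(-4) = -6
f(-6) = -10

-10


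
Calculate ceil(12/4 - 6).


12/4 = 3
3 - 6 = -3
ceil(-3) = -3

-3


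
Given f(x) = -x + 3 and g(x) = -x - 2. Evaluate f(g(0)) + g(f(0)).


f(g(0)) = 5
g(f(0)) = -5
Sum = 0

0


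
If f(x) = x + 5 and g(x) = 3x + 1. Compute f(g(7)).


g(7) = 22
f(22) = 27

27


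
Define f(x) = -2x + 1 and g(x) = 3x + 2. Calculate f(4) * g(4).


-98


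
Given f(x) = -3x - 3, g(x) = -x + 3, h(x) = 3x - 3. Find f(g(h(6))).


h(6) = 15
g(15) = -12
f(-12) = 33

33


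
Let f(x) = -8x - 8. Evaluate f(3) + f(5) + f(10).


f(3) = -32
f(5) = -48
f(10) = -88
Sum = -168

-168


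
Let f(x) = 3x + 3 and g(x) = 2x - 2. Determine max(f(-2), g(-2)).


f(-2) = -3
g(-2) = -6
max = -3

-3


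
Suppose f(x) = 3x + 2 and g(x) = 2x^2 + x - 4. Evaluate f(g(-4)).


g(-4) = 24
f(24) = 74

74


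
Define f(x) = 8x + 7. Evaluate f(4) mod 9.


3


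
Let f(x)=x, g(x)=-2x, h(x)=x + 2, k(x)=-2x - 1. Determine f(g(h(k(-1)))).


k(-1) = 1
h(1) = 3
g(3) = -6
f(-6) = -6

-6


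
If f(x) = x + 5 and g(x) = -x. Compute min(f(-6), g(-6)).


f(-6) = -1
g(-6) = 6
min = -1

-1


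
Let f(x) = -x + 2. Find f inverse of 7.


Solve -x + 2 = 7
x = (7 - 2) / (-1) = -5

-5


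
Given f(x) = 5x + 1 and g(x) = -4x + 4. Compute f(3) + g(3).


f(3) = 16
g(3) = -8
Sum = 8

8


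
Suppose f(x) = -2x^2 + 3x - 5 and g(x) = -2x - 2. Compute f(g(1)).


g(1) = -4
f(-4) = (-2)*(-4)^2 + 3*(-4) - 5 = -49

-49


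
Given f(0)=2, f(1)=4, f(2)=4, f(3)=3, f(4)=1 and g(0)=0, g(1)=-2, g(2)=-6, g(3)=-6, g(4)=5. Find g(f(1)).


f(1) = 4
g(4) = 5

5


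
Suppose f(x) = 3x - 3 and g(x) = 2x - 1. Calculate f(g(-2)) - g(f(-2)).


f(g(-2)) = -18
g(f(-2)) = -19
Difference = 1

1


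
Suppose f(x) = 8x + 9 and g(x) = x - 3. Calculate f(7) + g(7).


f(7) = 65
g(7) = 4
Sum = 69

69


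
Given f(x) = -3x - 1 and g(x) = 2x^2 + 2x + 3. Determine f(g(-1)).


g(-1) = 3
f(3) = -10

-10


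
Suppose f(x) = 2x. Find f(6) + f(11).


f(6) = 12
f(11) = 22
Sum = 34

34


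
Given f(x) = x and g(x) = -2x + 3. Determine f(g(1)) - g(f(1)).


0


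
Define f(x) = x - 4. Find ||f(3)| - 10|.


f(3) = -1
|-1| = 1
|1 - 10| = 9

9


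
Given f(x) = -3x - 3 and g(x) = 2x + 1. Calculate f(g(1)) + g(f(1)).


-23


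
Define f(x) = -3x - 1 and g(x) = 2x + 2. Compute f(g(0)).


g(0) = 2
f(2) = -7

-7


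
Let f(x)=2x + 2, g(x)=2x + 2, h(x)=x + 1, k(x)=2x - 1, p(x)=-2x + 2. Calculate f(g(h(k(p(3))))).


-26


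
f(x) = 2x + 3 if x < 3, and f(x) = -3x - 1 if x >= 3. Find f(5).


5 satisfies x >= 3
f(5) = -16

-16


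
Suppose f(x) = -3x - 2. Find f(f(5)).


f(5) = -17
f(-17) = 49

49


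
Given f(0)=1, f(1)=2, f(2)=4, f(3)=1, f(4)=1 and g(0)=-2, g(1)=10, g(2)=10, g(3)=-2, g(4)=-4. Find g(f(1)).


f(1) = 2
g(2) = 10

10


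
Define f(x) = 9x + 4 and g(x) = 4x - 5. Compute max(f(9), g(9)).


f(9) = 85
g(9) = 31
max = 85

85


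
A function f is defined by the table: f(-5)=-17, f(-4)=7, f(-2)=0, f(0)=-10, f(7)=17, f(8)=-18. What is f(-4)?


7


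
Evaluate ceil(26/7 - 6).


26/7 = 3.7143
3.7143 - 6 = -2.2857
ceil(-2.2857) = -2

-2


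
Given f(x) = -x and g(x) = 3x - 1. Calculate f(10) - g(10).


f(10) = -10
g(10) = 29
Difference = -39

-39


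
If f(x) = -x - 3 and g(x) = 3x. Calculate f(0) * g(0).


0


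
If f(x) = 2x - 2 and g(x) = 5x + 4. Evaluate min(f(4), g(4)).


f(4) = 6
g(4) = 24
min = 6

6


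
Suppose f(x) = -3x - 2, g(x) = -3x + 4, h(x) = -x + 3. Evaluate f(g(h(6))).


-41


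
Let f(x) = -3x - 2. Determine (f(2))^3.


-512


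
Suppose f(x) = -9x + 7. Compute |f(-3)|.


f(-3) = 34
|34| = 34

34


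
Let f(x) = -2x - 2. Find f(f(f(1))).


-14


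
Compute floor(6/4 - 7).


6/4 = 1.5
1.5 - 7 = -5.5
floor(-5.5) = -6

-6


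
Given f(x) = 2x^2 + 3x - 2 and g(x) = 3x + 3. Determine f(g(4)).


g(4) = 15
f(15) = 2*(15)^2 + 3*(15) - 2 = 493

493


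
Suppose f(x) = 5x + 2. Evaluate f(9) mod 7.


f(9) = 47
47 mod 7 = 5

5


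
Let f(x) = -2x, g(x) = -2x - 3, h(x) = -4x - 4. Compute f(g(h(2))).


h(2) = -12
g(-12) = 21
f(21) = -42

-42


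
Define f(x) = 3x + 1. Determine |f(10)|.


f(10) = 31
|31| = 31

31


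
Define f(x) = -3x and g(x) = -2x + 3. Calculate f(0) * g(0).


f(0) = 0
g(0) = 3
Product = 0

0


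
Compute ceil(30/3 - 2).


8


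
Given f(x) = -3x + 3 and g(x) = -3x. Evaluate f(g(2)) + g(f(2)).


30


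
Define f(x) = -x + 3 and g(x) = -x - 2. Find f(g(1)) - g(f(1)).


10


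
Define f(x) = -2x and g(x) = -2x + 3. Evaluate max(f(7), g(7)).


f(7) = -14
g(7) = -11
max = -11

-11


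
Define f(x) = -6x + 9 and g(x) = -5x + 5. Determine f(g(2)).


39


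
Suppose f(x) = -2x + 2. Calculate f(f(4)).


f(4) = -6
f(-6) = 14

14


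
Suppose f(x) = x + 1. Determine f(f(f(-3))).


f(-3) = -2
f(-2) = -1
f(-1) = 0

0


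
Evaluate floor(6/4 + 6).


6/4 = 1.5
1.5 + 6 = 7.5
floor(7.5) = 7

7


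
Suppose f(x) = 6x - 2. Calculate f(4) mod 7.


f(4) = 22
22 mod 7 = 1

1


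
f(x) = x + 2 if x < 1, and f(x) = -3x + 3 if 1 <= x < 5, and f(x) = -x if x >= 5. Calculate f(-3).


-3 satisfies x < 1
f(-3) = -1

-1


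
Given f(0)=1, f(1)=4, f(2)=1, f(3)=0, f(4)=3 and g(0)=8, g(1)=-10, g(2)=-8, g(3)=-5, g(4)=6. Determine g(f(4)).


f(4) = 3
g(3) = -5

-5


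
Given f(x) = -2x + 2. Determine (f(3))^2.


f(3) = -4
(-4)^2 = 16

16


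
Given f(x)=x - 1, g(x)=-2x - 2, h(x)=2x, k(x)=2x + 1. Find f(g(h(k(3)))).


k(3) = 7
h(7) = 14
g(14) = -30
f(-30) = -31

-31


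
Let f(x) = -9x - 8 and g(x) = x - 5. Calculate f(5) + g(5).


f(5) = -53
g(5) = 0
Sum = -53

-53


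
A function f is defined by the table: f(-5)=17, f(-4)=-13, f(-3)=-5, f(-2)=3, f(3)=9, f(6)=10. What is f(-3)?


Reading from the table at x = -3

-5


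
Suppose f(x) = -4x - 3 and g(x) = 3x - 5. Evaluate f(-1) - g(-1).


f(-1) = 1
g(-1) = -8
Difference = 9

9


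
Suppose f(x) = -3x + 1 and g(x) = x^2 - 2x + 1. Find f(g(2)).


g(2) = 1
f(1) = -2

-2


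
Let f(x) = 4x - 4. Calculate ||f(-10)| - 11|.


f(-10) = -44
|-44| = 44
|44 - 11| = 33

33


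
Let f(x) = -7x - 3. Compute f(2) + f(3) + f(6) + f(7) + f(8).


f(2) = -17
f(3) = -24
f(6) = -45
f(7) = -52
f(8) = -59
Sum = -197

-197


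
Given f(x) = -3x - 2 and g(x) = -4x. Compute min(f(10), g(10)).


f(10) = -32
g(10) = -40
min = -40

-40


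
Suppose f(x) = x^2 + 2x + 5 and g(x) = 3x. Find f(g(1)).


g(1) = 3
f(3) = 1*(3)^2 + 2*(3) + 5 = 20

20


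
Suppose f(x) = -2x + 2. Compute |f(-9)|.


20


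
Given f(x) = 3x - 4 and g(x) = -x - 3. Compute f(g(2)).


g(2) = -5
f(-5) = -19

-19


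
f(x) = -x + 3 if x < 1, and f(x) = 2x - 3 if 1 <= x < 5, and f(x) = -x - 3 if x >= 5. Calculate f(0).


0 satisfies x < 1
f(0) = 3

3


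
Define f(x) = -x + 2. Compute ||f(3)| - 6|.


f(3) = -1
|-1| = 1
|1 - 6| = 5

5


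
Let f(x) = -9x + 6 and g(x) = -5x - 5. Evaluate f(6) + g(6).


f(6) = -48
g(6) = -35
Sum = -83

-83


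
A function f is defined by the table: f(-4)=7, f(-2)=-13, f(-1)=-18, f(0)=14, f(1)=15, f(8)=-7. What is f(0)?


Reading from the table at x = 0

14


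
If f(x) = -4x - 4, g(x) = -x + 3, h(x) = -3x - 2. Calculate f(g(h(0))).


h(0) = -2
g(-2) = 5
f(5) = -24

-24


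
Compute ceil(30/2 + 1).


16


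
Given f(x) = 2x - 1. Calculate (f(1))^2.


f(1) = 1
(1)^2 = 1

1


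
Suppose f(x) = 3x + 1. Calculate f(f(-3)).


f(-3) = -8
f(-8) = -23

-23


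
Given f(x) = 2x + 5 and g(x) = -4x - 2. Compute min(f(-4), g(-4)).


f(-4) = -3
g(-4) = 14
min = -3

-3


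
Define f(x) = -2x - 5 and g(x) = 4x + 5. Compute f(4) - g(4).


f(4) = -13
g(4) = 21
Difference = -34

-34


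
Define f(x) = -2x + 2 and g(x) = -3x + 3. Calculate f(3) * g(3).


f(3) = -4
g(3) = -6
Product = 24

24


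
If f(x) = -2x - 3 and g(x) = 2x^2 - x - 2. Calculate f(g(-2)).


-19


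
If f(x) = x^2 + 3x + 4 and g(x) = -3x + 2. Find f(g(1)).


2


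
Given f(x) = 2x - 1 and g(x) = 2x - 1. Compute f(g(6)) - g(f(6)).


0


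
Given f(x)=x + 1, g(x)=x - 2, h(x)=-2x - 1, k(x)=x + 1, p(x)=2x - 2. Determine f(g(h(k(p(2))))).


p(2) = 2
k(2) = 3
h(3) = -7
g(-7) = -9
f(-9) = -8

-8


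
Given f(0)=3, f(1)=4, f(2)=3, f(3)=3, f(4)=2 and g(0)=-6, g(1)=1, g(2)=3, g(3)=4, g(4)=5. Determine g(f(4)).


f(4) = 2
g(2) = 3

3


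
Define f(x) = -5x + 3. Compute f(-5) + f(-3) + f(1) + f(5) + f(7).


f(-5) = 28
f(-3) = 18
f(1) = -2
f(5) = -22
f(7) = -32
Sum = -10

-10


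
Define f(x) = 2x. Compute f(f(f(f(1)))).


f(1) = 2
f(2) = 4
f(4) = 8
f(8) = 16

16


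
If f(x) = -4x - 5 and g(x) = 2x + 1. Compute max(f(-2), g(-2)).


f(-2) = 3
g(-2) = -3
max = 3

3


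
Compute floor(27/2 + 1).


14


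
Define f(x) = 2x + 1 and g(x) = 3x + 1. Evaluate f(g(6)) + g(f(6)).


f(g(6)) = 39
g(f(6)) = 40
Sum = 79

79


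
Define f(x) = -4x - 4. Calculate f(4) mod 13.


6


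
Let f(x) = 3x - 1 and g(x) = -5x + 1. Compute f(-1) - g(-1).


-10


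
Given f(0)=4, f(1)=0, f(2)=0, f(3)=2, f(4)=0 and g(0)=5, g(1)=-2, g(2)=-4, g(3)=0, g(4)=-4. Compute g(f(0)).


f(0) = 4
g(4) = -4

-4


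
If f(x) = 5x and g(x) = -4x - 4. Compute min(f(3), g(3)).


f(3) = 15
g(3) = -16
min = -16

-16


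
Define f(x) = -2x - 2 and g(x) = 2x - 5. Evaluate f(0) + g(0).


f(0) = -2
g(0) = -5
Sum = -7

-7


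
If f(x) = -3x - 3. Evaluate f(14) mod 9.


f(14) = -45
-45 mod 9 = 0

0


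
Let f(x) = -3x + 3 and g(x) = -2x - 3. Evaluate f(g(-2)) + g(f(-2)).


-21


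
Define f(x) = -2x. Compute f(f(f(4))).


f(4) = -8
f(-8) = 16
f(16) = -32

-32


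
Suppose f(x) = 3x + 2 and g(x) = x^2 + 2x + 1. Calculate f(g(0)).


g(0) = 1
f(1) = 5

5


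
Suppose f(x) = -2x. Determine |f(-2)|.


4


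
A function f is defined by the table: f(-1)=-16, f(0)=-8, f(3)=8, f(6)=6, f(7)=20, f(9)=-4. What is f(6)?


Reading from the table at x = 6

6


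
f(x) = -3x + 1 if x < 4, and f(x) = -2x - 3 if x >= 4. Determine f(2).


-5


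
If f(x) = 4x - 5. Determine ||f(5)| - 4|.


11


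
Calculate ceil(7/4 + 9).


7/4 = 1.75
1.75 + 9 = 10.75
ceil(10.75) = 11

11


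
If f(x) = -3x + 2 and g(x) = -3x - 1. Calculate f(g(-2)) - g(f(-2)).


12


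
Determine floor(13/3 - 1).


13/3 = 4.3333
4.3333 - 1 = 3.3333
floor(3.3333) = 3

3


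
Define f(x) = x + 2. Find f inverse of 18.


Solve x + 2 = 18
x = (18 - 2) / 1 = 16

16


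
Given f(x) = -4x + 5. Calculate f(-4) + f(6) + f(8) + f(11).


f(-4) = 21
f(6) = -19
f(8) = -27
f(11) = -39
Sum = -64

-64


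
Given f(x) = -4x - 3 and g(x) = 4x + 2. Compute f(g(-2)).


g(-2) = -6
f(-6) = 21

21


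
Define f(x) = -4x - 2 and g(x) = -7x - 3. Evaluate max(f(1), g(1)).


f(1) = -6
g(1) = -10
max = -6

-6


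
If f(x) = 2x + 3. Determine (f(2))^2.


f(2) = 7
(7)^2 = 49

49


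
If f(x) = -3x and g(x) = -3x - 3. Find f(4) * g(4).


180


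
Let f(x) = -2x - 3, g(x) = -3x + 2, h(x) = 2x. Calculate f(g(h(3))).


h(3) = 6
g(6) = -16
f(-16) = 29

29


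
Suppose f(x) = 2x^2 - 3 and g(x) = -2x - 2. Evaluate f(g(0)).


5


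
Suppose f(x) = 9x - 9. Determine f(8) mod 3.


f(8) = 63
63 mod 3 = 0

0


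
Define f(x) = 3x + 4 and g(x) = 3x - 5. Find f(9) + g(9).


f(9) = 31
g(9) = 22
Sum = 53

53


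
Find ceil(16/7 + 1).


4


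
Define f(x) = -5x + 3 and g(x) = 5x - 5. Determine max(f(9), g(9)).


40


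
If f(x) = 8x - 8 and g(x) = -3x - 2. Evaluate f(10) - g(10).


f(10) = 72
g(10) = -32
Difference = 104

104


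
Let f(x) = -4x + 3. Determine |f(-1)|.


f(-1) = 7
|7| = 7

7


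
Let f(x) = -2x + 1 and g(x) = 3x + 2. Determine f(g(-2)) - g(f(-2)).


f(g(-2)) = 9
g(f(-2)) = 17
Difference = -8

-8


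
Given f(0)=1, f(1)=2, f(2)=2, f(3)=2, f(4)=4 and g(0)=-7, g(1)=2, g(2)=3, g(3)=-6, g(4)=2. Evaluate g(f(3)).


f(3) = 2
g(2) = 3

3


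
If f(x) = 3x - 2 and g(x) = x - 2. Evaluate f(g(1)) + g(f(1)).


f(g(1)) = -5
g(f(1)) = -1
Sum = -6

-6


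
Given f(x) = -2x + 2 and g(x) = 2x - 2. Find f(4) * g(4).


f(4) = -6
g(4) = 6
Product = -36

-36


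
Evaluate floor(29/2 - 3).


29/2 = 14.5
14.5 - 3 = 11.5
floor(11.5) = 11

11


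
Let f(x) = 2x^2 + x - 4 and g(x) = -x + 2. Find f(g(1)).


g(1) = 1
f(1) = 2*(1)^2 + 1*(1) - 4 = -1

-1


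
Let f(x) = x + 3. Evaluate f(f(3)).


f(3) = 6
f(6) = 9

9


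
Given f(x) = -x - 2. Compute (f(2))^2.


f(2) = -4
(-4)^2 = 16

16


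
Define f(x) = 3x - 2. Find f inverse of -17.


Solve 3x - 2 = -17
x = (-17 + 2) / 3 = -5

-5


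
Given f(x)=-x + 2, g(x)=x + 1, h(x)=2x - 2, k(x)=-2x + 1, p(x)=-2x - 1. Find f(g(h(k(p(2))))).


-19


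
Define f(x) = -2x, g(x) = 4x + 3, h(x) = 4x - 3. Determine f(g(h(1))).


h(1) = 1
g(1) = 7
f(7) = -14

-14


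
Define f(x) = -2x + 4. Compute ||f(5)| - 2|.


f(5) = -6
|-6| = 6
|6 - 2| = 4

4


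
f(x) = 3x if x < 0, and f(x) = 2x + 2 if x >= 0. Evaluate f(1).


4


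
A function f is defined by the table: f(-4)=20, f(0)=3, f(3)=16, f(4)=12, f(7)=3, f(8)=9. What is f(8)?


Reading from the table at x = 8

9


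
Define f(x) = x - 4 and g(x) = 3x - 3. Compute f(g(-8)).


g(-8) = -27
f(-27) = -31

-31


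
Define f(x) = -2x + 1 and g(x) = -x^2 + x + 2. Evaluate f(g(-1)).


g(-1) = 0
f(0) = 1

1


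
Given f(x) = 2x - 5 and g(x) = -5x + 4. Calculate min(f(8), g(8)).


f(8) = 11
g(8) = -36
min = -36

-36


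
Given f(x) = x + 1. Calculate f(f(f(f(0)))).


f(0) = 1
f(1) = 2
f(2) = 3
f(3) = 4

4


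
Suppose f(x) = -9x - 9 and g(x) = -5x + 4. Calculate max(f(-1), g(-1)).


f(-1) = 0
g(-1) = 9
max = 9

9


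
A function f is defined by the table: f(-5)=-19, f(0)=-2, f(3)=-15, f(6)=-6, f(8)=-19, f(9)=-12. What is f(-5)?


Reading from the table at x = -5

-19


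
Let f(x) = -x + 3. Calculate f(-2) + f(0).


f(-2) = 5
f(0) = 3
Sum = 8

8


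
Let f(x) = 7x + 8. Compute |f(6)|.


f(6) = 50
|50| = 50

50


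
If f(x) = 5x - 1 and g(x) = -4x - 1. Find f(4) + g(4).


f(4) = 19
g(4) = -17
Sum = 2

2


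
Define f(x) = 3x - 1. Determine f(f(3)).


f(3) = 8
f(8) = 23

23


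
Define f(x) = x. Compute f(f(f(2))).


f(2) = 2
f(2) = 2
f(2) = 2

2


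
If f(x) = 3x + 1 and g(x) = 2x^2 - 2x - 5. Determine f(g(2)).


g(2) = -1
f(-1) = -2

-2


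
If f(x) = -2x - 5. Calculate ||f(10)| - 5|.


20


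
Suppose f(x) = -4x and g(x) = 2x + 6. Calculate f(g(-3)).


g(-3) = 0
f(0) = 0

0


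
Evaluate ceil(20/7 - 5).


-2


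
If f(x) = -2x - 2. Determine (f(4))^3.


f(4) = -10
(-10)^3 = -1000

-1000


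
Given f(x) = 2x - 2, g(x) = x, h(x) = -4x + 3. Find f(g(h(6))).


-44


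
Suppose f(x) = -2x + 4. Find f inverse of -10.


7


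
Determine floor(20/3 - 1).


20/3 = 6.6667
6.6667 - 1 = 5.6667
floor(5.6667) = 5

5


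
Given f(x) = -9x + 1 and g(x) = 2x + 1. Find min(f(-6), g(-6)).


-11


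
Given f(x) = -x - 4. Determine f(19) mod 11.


10


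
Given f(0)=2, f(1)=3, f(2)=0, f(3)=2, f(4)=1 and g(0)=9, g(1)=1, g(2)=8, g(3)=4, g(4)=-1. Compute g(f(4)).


f(4) = 1
g(1) = 1

1


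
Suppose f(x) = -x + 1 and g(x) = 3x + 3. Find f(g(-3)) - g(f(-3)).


-8


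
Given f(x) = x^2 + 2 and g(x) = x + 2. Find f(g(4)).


g(4) = 6
f(6) = 1*(6)^2 + 2 = 38

38


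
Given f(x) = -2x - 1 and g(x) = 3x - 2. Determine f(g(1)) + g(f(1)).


-14


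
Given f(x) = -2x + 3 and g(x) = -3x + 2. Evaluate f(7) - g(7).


f(7) = -11
g(7) = -19
Difference = 8

8


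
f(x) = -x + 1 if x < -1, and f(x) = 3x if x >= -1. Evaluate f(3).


3 satisfies x >= -1
f(3) = 9

9


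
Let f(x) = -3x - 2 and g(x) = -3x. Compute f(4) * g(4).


f(4) = -14
g(4) = -12
Product = 168

168


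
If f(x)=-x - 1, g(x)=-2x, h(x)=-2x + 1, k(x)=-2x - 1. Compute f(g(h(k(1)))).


k(1) = -3
h(-3) = 7
g(7) = -14
f(-14) = 13

13


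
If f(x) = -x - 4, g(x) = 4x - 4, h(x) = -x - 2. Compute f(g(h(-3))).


-4


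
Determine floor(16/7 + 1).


16/7 = 2.2857
2.2857 + 1 = 3.2857
floor(3.2857) = 3

3


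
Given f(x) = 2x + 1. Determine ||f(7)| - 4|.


f(7) = 15
|15| = 15
|15 - 4| = 11

11


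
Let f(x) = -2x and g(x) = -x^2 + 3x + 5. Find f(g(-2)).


g(-2) = -5
f(-5) = 10

10


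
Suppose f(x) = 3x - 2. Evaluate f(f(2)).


f(2) = 4
f(4) = 10

10


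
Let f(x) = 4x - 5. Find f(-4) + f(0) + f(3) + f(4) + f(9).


f(-4) = -21
f(0) = -5
f(3) = 7
f(4) = 11
f(9) = 31
Sum = 23

23


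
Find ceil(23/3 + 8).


23/3 = 7.6667
7.6667 + 8 = 15.6667
ceil(15.6667) = 16

16


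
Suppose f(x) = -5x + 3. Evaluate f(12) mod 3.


f(12) = -57
-57 mod 3 = 0

0


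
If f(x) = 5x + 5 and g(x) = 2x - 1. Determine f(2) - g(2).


f(2) = 15
g(2) = 3
Difference = 12

12


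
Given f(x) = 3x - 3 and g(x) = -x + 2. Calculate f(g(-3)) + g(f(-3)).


f(g(-3)) = 12
g(f(-3)) = 14
Sum = 26

26


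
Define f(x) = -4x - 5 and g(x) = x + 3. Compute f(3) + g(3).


-11


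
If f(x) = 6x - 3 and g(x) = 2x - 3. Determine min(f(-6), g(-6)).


f(-6) = -39
g(-6) = -15
min = -39

-39


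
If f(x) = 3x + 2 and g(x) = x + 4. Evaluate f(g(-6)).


-4


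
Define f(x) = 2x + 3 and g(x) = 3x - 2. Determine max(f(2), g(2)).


7


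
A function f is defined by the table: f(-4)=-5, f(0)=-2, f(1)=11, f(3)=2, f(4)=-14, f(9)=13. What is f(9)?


13


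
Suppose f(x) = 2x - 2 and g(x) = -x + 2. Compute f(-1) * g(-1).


f(-1) = -4
g(-1) = 3
Product = -12

-12


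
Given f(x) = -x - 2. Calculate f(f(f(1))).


f(1) = -3
f(-3) = 1
f(1) = -3

-3


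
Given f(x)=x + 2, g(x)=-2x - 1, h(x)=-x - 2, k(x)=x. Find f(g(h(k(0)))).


k(0) = 0
h(0) = -2
g(-2) = 3
f(3) = 5

5


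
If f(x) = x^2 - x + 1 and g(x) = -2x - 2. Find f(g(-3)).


g(-3) = 4
f(4) = 1*(4)^2 - 1*(4) + 1 = 13

13


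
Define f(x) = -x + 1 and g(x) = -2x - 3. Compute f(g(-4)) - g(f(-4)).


f(g(-4)) = -4
g(f(-4)) = -13
Difference = 9

9


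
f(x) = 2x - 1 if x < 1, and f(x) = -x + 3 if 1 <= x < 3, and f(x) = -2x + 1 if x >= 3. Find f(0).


0 satisfies x < 1
f(0) = -1

-1


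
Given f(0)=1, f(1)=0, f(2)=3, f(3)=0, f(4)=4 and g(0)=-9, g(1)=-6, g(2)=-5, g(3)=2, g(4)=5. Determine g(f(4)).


5


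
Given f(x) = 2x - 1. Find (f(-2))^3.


f(-2) = -5
(-5)^3 = -125

-125


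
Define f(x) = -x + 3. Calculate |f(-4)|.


7


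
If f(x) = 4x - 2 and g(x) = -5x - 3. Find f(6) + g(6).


f(6) = 22
g(6) = -33
Sum = -11

-11


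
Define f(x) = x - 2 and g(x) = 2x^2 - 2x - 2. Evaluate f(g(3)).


g(3) = 10
f(10) = 8

8


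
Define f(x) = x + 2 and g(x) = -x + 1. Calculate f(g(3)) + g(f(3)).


f(g(3)) = 0
g(f(3)) = -4
Sum = -4

-4


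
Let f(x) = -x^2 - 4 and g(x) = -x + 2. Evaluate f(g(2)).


g(2) = 0
f(0) = (-1)*(0)^2 - 4 = -4

-4


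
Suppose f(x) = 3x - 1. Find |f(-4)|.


f(-4) = -13
|-13| = 13

13


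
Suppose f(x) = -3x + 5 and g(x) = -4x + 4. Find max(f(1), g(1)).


2


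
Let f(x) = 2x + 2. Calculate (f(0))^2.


4


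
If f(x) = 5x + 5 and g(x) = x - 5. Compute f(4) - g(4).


f(4) = 25
g(4) = -1
Difference = 26

26


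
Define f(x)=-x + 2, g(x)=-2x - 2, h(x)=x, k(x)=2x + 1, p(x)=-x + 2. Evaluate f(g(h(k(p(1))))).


p(1) = 1
k(1) = 3
h(3) = 3
g(3) = -8
f(-8) = 10

10


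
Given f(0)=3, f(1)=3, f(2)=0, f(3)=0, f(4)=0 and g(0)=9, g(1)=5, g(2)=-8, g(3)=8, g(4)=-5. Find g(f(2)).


f(2) = 0
g(0) = 9

9


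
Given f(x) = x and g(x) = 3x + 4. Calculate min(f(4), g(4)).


f(4) = 4
g(4) = 16
min = 4

4


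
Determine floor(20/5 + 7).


20/5 = 4
4 + 7 = 11
floor(11) = 11

11


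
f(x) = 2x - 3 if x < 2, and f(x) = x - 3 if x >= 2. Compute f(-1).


-1 satisfies x < 2
f(-1) = -5

-5


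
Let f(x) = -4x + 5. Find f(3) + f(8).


f(3) = -7
f(8) = -27
Sum = -34

-34


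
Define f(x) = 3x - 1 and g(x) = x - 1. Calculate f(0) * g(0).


f(0) = -1
g(0) = -1
Product = 1

1


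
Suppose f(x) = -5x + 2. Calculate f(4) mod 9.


f(4) = -18
-18 mod 9 = 0

0


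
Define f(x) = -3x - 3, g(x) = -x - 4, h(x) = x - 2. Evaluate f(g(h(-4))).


h(-4) = -6
g(-6) = 2
f(2) = -9

-9


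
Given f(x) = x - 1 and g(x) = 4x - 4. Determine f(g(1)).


g(1) = 0
f(0) = -1

-1


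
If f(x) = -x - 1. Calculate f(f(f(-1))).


f(-1) = 0
f(0) = -1
f(-1) = 0

0


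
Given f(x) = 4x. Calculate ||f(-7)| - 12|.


f(-7) = -28
|-28| = 28
|28 - 12| = 16

16


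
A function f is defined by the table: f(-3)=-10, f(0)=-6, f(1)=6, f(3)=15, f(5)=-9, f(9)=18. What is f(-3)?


Reading from the table at x = -3

-10


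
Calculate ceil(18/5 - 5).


18/5 = 3.6
3.6 - 5 = -1.4
ceil(-1.4) = -1

-1


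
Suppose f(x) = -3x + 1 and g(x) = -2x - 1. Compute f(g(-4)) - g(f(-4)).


f(g(-4)) = -20
g(f(-4)) = -27
Difference = 7

7


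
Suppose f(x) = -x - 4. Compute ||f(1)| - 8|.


f(1) = -5
|-5| = 5
|5 - 8| = 3

3


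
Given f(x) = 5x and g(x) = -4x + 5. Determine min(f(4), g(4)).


f(4) = 20
g(4) = -11
min = -11

-11


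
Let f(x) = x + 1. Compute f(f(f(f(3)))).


f(3) = 4
f(4) = 5
f(5) = 6
f(6) = 7

7


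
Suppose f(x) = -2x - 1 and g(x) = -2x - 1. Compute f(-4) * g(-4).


49


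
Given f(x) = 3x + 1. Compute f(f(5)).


f(5) = 16
f(16) = 49

49


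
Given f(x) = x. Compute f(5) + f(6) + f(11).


f(5) = 5
f(6) = 6
f(11) = 11
Sum = 22

22


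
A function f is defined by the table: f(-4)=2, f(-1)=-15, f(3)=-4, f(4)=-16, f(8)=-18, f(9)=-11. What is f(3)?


Reading from the table at x = 3

-4


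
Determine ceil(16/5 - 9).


16/5 = 3.2
3.2 - 9 = -5.8
ceil(-5.8) = -5

-5


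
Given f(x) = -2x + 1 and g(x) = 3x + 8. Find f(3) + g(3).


f(3) = -5
g(3) = 17
Sum = 12

12


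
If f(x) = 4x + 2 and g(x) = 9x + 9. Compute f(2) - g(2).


f(2) = 10
g(2) = 27
Difference = -17

-17


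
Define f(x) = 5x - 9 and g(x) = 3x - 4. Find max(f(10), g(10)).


f(10) = 41
g(10) = 26
max = 41

41


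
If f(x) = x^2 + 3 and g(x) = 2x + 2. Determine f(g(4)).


g(4) = 10
f(10) = 1*(10)^2 + 3 = 103

103


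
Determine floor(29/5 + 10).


29/5 = 5.8
5.8 + 10 = 15.8
floor(15.8) = 15

15


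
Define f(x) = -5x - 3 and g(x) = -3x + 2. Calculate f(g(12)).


g(12) = -34
f(-34) = 167

167


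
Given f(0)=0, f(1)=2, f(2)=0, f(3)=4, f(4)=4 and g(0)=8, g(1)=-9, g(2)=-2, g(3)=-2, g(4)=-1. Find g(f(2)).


f(2) = 0
g(0) = 8

8


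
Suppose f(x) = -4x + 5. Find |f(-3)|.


17


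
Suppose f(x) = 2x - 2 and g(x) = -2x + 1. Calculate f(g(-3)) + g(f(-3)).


f(g(-3)) = 12
g(f(-3)) = 17
Sum = 29

29


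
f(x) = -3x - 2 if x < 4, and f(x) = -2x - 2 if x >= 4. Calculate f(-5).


-5 satisfies x < 4
f(-5) = 13

13


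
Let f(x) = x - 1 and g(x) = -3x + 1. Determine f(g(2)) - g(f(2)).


f(g(2)) = -6
g(f(2)) = -2
Difference = -4

-4


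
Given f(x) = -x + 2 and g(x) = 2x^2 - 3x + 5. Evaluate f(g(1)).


g(1) = 4
f(4) = -2

-2


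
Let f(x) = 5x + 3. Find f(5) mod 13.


2


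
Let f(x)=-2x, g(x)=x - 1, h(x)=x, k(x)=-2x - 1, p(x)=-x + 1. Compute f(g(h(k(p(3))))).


p(3) = -2
k(-2) = 3
h(3) = 3
g(3) = 2
f(2) = -4

-4


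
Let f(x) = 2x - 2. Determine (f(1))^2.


f(1) = 0
(0)^2 = 0

0


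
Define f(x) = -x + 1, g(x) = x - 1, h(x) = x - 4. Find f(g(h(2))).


h(2) = -2
g(-2) = -3
f(-3) = 4

4


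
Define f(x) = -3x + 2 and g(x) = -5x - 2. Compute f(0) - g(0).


4


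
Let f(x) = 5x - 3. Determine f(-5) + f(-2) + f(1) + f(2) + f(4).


f(-5) = -28
f(-2) = -13
f(1) = 2
f(2) = 7
f(4) = 17
Sum = -15

-15


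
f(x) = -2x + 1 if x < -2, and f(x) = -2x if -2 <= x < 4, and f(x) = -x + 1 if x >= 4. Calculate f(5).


5 satisfies x >= 4
f(5) = -4

-4


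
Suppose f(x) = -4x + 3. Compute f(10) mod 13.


f(10) = -37
-37 mod 13 = 2

2


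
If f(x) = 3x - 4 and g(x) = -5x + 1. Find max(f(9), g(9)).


f(9) = 23
g(9) = -44
max = 23

23


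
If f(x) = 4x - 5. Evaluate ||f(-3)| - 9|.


f(-3) = -17
|-17| = 17
|17 - 9| = 8

8


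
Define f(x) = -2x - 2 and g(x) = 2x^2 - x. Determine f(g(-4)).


g(-4) = 36
f(36) = -74

-74


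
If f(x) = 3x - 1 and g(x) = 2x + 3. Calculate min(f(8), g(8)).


f(8) = 23
g(8) = 19
min = 19

19


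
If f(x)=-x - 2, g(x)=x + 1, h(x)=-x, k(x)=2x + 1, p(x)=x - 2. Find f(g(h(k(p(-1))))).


p(-1) = -3
k(-3) = -5
h(-5) = 5
g(5) = 6
f(6) = -8

-8


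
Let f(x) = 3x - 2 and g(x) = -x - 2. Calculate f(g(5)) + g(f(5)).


f(g(5)) = -23
g(f(5)) = -15
Sum = -38

-38


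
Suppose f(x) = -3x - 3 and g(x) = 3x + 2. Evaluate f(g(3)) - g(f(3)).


f(g(3)) = -36
g(f(3)) = -34
Difference = -2

-2


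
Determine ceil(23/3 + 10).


23/3 = 7.6667
7.6667 + 10 = 17.6667
ceil(17.6667) = 18

18


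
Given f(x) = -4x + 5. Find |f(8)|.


f(8) = -27
|-27| = 27

27


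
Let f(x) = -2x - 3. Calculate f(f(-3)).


f(-3) = 3
f(3) = -9

-9


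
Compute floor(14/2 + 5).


14/2 = 7
7 + 5 = 12
floor(12) = 12

12


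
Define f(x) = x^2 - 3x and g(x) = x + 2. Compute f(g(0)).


-2


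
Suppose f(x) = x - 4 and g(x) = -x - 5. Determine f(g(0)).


-9


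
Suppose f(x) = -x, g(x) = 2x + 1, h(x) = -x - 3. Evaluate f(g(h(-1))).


h(-1) = -2
g(-2) = -3
f(-3) = 3

3


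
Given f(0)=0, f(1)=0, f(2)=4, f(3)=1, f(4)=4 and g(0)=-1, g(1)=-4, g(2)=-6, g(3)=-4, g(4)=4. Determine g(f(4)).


f(4) = 4
g(4) = 4

4


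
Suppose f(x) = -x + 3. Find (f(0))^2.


f(0) = 3
(3)^2 = 9

9


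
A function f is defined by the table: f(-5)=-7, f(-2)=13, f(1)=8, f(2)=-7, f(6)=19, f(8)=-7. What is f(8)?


Reading from the table at x = 8

-7


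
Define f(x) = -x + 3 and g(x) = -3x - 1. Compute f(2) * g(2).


f(2) = 1
g(2) = -7
Product = -7

-7


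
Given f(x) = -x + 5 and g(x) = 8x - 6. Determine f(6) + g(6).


f(6) = -1
g(6) = 42
Sum = 41

41


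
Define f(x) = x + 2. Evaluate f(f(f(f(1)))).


f(1) = 3
f(3) = 5
f(5) = 7
f(7) = 9

9


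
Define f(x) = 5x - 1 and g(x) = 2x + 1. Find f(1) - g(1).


f(1) = 4
g(1) = 3
Difference = 1

1


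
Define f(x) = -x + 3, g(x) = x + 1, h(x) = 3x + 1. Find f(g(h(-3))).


h(-3) = -8
g(-8) = -7
f(-7) = 10

10


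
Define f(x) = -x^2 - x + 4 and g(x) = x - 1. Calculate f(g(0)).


g(0) = -1
f(-1) = (-1)*(-1)^2 - 1*(-1) + 4 = 4

4


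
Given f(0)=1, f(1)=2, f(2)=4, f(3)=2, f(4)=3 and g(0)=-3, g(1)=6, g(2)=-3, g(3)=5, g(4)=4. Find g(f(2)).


f(2) = 4
g(4) = 4

4


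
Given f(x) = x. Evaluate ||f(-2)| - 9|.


f(-2) = -2
|-2| = 2
|2 - 9| = 7

7


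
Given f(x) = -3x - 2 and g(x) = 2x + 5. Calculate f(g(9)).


g(9) = 23
f(23) = -71

-71


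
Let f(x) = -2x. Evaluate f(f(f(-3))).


f(-3) = 6
f(6) = -12
f(-12) = 24

24


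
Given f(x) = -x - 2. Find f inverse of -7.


Solve -x - 2 = -7
x = (-7 + 2) / (-1) = 5

5


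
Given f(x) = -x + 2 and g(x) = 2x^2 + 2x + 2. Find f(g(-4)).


g(-4) = 26
f(26) = -24

-24


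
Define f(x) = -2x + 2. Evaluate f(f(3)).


f(3) = -4
f(-4) = 10

10


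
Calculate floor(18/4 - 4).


18/4 = 4.5
4.5 - 4 = 0.5
floor(0.5) = 0

0


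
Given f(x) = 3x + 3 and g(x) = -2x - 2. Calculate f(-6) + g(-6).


-5


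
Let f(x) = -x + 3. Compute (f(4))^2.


f(4) = -1
(-1)^2 = 1

1


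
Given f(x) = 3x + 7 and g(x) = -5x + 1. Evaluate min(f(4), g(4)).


f(4) = 19
g(4) = -19
min = -19

-19


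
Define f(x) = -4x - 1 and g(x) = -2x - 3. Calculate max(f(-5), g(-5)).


f(-5) = 19
g(-5) = 7
max = 19

19


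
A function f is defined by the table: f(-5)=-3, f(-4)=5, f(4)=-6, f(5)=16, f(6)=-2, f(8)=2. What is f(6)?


Reading from the table at x = 6

-2


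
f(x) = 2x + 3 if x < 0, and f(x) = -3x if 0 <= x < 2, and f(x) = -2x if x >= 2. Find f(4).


4 satisfies x >= 2
f(4) = -8

-8


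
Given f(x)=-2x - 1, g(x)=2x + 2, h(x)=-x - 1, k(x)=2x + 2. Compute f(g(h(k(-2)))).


-9


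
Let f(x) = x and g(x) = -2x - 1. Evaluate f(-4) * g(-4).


-28


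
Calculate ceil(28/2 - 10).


28/2 = 14
14 - 10 = 4
ceil(4) = 4

4


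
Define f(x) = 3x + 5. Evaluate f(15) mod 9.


f(15) = 50
50 mod 9 = 5

5


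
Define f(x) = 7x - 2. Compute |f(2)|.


12


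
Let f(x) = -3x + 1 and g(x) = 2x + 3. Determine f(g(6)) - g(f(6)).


-13


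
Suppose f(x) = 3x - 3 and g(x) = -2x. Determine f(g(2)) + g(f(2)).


f(g(2)) = -15
g(f(2)) = -6
Sum = -21

-21


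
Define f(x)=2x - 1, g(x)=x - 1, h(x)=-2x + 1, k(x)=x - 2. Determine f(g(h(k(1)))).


k(1) = -1
h(-1) = 3
g(3) = 2
f(2) = 3

3


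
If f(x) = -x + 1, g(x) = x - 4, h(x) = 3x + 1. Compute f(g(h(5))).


h(5) = 16
g(16) = 12
f(12) = -11

-11


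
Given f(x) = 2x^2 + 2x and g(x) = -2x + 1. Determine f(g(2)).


g(2) = -3
f(-3) = 2*(-3)^2 + 2*(-3) = 12

12


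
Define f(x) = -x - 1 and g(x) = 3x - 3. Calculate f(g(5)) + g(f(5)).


f(g(5)) = -13
g(f(5)) = -21
Sum = -34

-34


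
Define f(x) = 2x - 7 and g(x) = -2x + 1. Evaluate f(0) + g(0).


f(0) = -7
g(0) = 1
Sum = -6

-6


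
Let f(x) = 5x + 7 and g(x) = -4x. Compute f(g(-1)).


g(-1) = 4
f(4) = 27

27


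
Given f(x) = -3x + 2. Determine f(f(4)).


f(4) = -10
f(-10) = 32

32


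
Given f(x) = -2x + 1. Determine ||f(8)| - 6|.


f(8) = -15
|-15| = 15
|15 - 6| = 9

9


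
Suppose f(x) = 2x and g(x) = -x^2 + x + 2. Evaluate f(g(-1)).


g(-1) = 0
f(0) = 0

0


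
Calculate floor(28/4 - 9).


28/4 = 7
7 - 9 = -2
floor(-2) = -2

-2


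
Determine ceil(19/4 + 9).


19/4 = 4.75
4.75 + 9 = 13.75
ceil(13.75) = 14

14


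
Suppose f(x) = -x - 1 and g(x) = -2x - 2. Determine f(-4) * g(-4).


f(-4) = 3
g(-4) = 6
Product = 18

18


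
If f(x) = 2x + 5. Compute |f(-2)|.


f(-2) = 1
|1| = 1

1


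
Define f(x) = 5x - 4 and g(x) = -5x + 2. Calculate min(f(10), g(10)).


f(10) = 46
g(10) = -48
min = -48

-48


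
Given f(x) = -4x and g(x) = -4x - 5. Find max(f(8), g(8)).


f(8) = -32
g(8) = -37
max = -32

-32


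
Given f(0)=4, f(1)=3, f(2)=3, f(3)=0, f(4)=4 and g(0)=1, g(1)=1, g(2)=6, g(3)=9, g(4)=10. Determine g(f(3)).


f(3) = 0
g(0) = 1

1


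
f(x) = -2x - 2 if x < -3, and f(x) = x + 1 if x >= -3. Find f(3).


3 satisfies x >= -3
f(3) = 4

4


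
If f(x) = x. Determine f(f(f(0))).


f(0) = 0
f(0) = 0
f(0) = 0

0


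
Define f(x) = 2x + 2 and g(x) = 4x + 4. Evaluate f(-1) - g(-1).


f(-1) = 0
g(-1) = 0
Difference = 0

0


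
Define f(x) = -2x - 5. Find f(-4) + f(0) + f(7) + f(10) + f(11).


-73


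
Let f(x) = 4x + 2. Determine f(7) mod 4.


f(7) = 30
30 mod 4 = 2

2


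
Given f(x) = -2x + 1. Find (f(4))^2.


f(4) = -7
(-7)^2 = 49

49


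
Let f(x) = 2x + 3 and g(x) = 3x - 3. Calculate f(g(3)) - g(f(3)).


f(g(3)) = 15
g(f(3)) = 24
Difference = -9

-9


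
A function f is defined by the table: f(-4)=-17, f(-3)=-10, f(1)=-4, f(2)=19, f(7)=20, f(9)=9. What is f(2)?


Reading from the table at x = 2

19


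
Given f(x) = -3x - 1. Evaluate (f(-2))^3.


f(-2) = 5
(5)^3 = 125

125


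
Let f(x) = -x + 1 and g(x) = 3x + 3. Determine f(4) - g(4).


f(4) = -3
g(4) = 15
Difference = -18

-18


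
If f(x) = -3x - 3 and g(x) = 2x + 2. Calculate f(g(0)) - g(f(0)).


f(g(0)) = -9
g(f(0)) = -4
Difference = -5

-5


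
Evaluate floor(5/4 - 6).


5/4 = 1.25
1.25 - 6 = -4.75
floor(-4.75) = -5

-5


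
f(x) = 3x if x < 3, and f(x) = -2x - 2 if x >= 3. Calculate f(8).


8 satisfies x >= 3
f(8) = -18

-18


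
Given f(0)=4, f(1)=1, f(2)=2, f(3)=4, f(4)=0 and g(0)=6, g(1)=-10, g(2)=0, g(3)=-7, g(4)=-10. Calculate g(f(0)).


f(0) = 4
g(4) = -10

-10


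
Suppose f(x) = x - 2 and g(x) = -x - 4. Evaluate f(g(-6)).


0


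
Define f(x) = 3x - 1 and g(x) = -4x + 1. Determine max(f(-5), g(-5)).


f(-5) = -16
g(-5) = 21
max = 21

21


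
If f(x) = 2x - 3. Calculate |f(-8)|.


f(-8) = -19
|-19| = 19

19


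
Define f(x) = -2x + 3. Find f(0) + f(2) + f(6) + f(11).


f(0) = 3
f(2) = -1
f(6) = -9
f(11) = -19
Sum = -26

-26


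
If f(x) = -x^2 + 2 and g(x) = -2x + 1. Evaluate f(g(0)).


g(0) = 1
f(1) = (-1)*(1)^2 + 2 = 1

1


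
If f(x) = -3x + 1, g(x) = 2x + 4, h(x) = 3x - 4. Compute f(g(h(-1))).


31


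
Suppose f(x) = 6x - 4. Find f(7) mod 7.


f(7) = 38
38 mod 7 = 3

3


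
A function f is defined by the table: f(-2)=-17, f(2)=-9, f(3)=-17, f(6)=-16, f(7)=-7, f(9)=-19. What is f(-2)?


Reading from the table at x = -2

-17


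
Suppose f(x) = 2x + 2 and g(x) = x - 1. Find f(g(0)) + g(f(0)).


f(g(0)) = 0
g(f(0)) = 1
Sum = 1

1


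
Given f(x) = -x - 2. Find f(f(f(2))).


f(2) = -4
f(-4) = 2
f(2) = -4

-4


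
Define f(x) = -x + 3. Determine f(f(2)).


2


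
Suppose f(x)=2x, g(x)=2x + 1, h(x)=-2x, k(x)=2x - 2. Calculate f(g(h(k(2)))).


k(2) = 2
h(2) = -4
g(-4) = -7
f(-7) = -14

-14


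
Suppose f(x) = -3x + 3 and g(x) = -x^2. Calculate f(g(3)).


g(3) = -9
f(-9) = 30

30


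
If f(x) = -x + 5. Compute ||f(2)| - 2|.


f(2) = 3
|3| = 3
|3 - 2| = 1

1


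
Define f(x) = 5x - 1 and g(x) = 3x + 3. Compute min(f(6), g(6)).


21


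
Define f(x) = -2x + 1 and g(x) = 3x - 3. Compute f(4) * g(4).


f(4) = -7
g(4) = 9
Product = -63

-63


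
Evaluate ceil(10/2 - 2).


10/2 = 5
5 - 2 = 3
ceil(3) = 3

3


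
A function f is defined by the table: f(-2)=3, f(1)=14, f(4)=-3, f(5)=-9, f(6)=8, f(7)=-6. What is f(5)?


-9


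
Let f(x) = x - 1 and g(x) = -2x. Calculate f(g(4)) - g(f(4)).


f(g(4)) = -9
g(f(4)) = -6
Difference = -3

-3


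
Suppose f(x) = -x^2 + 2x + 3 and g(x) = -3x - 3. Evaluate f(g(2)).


g(2) = -9
f(-9) = (-1)*(-9)^2 + 2*(-9) + 3 = -96

-96


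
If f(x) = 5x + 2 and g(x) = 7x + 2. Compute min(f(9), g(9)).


47


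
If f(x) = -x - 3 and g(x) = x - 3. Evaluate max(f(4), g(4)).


f(4) = -7
g(4) = 1
max = 1

1


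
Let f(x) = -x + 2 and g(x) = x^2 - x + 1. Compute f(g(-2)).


g(-2) = 7
f(7) = -5

-5


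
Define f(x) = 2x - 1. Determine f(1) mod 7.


1


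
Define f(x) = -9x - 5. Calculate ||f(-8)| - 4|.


f(-8) = 67
|67| = 67
|67 - 4| = 63

63


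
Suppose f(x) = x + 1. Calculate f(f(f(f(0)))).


f(0) = 1
f(1) = 2
f(2) = 3
f(3) = 4

4


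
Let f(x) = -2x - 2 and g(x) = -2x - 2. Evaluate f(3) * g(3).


f(3) = -8
g(3) = -8
Product = 64

64


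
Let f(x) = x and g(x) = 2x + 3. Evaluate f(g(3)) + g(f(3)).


f(g(3)) = 9
g(f(3)) = 9
Sum = 18

18


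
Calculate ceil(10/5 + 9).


10/5 = 2
2 + 9 = 11
ceil(11) = 11

11


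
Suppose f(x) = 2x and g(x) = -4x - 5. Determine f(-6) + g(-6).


f(-6) = -12
g(-6) = 19
Sum = 7

7


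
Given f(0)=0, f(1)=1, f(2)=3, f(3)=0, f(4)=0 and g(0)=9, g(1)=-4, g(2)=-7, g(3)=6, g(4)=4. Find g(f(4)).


f(4) = 0
g(0) = 9

9


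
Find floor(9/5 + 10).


11


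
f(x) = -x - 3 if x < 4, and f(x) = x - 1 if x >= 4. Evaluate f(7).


7 satisfies x >= 4
f(7) = 6

6


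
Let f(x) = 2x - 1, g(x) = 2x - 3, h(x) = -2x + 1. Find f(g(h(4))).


h(4) = -7
g(-7) = -17
f(-17) = -35

-35


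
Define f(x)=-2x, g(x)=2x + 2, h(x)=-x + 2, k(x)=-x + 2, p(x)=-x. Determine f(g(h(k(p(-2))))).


p(-2) = 2
k(2) = 0
h(0) = 2
g(2) = 6
f(6) = -12

-12


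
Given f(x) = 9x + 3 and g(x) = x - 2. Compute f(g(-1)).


g(-1) = -3
f(-3) = -24

-24


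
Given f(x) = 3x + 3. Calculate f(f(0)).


f(0) = 3
f(3) = 12

12


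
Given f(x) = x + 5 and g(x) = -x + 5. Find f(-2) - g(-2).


f(-2) = 3
g(-2) = 7
Difference = -4

-4
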